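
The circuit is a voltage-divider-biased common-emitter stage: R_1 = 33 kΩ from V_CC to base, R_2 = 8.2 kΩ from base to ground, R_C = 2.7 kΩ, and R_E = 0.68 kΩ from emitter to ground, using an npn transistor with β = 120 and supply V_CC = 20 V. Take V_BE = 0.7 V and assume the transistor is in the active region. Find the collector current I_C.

I_C ≈ 4.4 mA

Thevenize the base divider: V_Th = V_CC·R_2/(R_1+R_2) = 20×8.2/41.2 = 3.98 V, R_Th = R_1‖R_2 = 6.57 kΩ.
Base-emitter loop: V_Th = I_B·R_Th + V_BE + (β+1)I_B·R_E, so I_B = (3.98 − 0.7) / (6.57 + 121×0.68) = 0.0369 mA.
I_C = β·I_B = 120×0.0369 = 4.43 mA, and I_E = (β+1)I_B = 4.47 mA.
V_CE = V_CC − I_C·R_C − I_E·R_E = 20 − 4.43×2.7 − 4.47×0.68 = 5 V.
V_CE = 5 V > 0.2 V confirms active-region operation.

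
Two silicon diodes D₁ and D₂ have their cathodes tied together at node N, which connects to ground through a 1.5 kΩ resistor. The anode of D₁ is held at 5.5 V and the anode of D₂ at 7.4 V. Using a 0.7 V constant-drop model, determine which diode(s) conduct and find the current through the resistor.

Assume both conduct. Then node N would need to be at both 5.5−0.7 = 4.8 V and 7.4−0.7 = 6.7 V, which is impossible.
Assume only D₂ conducts: V_N = 7.4 − 0.7 = 6.7 V, so I_R = 6.7/1.5 = 4.47 mA.
Check D₁: its anode-to-cathode voltage is 5.5 − 6.7 = -1.2 V < 0.7 V, so it is off. The assumption is consistent.

Only D₂ conducts; I_R ≈ 4.5 mA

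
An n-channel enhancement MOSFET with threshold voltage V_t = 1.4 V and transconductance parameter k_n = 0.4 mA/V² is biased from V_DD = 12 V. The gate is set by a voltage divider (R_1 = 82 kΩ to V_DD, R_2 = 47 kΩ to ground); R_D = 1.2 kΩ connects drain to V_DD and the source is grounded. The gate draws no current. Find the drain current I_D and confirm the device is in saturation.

I_D ≈ 1.8 mA

V_G = V_DD·R_2/(R_1+R_2) = 12×47/129 = 4.37 V. With the source grounded, V_GS = V_G = 4.37 V.
Assume saturation: I_D = (k_n/2)(V_GS − V_t)² = (0.4/2)×(4.37 − 1.4)² = 0.2×2.97² = 1.77 mA.
V_DS = V_DD − I_D·R_D = 12 − 1.77×1.2 = 9.88 V.
Saturation requires V_DS ≥ V_GS − V_t = 2.97 V; 9.88 ≥ 2.97 ✓.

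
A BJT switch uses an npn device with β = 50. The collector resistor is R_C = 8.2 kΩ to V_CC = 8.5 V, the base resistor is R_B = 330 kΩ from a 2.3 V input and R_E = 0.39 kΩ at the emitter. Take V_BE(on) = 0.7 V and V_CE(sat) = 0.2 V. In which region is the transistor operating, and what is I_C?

active; I_C ≈ 0.23 mA

Assume active. Base-emitter loop: I_B = (V_BB − V_BE)/(R_B + (β+1)R_E) = (2.3 − 0.7)/(330 + 51×0.39) = 0.00457 mA.
I_C = β·I_B = 50×0.00457 = 0.229 mA.
V_CE = V_CC − I_C·R_C − I_E·R_E = 8.5 − 0.229×8.2 − 0.233×0.39 = 6.53 V > V_CE(sat), so the active-region assumption holds.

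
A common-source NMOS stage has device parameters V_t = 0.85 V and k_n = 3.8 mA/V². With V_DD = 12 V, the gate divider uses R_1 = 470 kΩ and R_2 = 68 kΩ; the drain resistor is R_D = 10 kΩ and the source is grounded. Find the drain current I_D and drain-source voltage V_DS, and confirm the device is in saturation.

V_G = V_DD·R_2/(R_1+R_2) = 12×68/538 = 1.52 V. With the source grounded, V_GS = V_G = 1.52 V.
Assume saturation: I_D = (k_n/2)(V_GS − V_t)² = (3.8/2)×(1.52 − 0.85)² = 1.9×0.667² = 0.845 mA.
V_DS = V_DD − I_D·R_D = 12 − 0.845×10 = 3.55 V.
Saturation requires V_DS ≥ V_GS − V_t = 0.667 V; 3.55 ≥ 0.667 ✓.

I_D ≈ 0.84 mA, V_DS ≈ 3.6 V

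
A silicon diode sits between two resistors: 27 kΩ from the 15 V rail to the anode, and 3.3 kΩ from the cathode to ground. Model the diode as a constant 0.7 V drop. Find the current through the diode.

I ≈ 0.47 mA

The two resistors are in series with the diode, so KVL gives 15 = I·27 + 0.7 + I·3.3.
I = (15 − 0.7) / (27 + 3.3) kΩ = 14.3 / 30.3 = 0.472 mA.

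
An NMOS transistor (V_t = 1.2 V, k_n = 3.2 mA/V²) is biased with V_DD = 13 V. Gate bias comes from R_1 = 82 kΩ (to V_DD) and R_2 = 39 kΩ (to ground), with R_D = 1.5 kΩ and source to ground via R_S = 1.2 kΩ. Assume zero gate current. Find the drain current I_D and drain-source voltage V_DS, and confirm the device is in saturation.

V_G = V_DD·R_2/(R_1+R_2) = 13×39/121 = 4.19 V.
Assume saturation: I_D = (k_n/2)(V_GS − V_t)² with V_GS = V_G − I_D·R_S = 4.19 − 1.2·I_D.
Substituting gives 2.3·I_D² − 12.5·I_D + 14.3 = 0, with roots I_D = 1.65 or 3.77 mA.
The root I_D = 3.77 mA gives V_GS = -0.335 V ≤ V_t, so take I_D = 1.65 mA.
Then V_GS = 2.21 V and V_DS = V_DD − I_D(R_D+R_S) = 13 − 1.65×2.7 = 8.55 V.
Saturation requires V_DS ≥ V_GS − V_t = 1.01 V; 8.55 ≥ 1.01 ✓.

I_D ≈ 1.6 mA, V_DS ≈ 8.6 V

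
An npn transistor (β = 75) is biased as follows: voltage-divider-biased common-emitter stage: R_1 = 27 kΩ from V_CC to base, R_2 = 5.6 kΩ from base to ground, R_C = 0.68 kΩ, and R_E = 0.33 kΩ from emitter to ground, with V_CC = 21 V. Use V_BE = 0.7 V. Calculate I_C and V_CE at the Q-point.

I_C ≈ 7.3 mA, V_CE ≈ 14 V

Thevenize the base divider: V_Th = V_CC·R_2/(R_1+R_2) = 21×5.6/32.6 = 3.61 V, R_Th = R_1‖R_2 = 4.64 kΩ.
Base-emitter loop: V_Th = I_B·R_Th + V_BE + (β+1)I_B·R_E, so I_B = (3.61 − 0.7) / (4.64 + 76×0.33) = 0.0978 mA.
I_C = β·I_B = 75×0.0978 = 7.34 mA, and I_E = (β+1)I_B = 7.44 mA.
V_CE = V_CC − I_C·R_C − I_E·R_E = 21 − 7.34×0.68 − 7.44×0.33 = 13.6 V.
V_CE = 13.6 V > 0.2 V confirms active-region operation.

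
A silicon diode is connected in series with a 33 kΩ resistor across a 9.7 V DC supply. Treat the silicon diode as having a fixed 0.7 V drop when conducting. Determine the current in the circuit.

I ≈ 0.27 mA

KVL around the loop: 9.7 = V_D + I·R = 0.7 + I × 33 kΩ.
So I = (9.7 − 0.7) / 33 kΩ = 9 / 33 = 0.273 mA.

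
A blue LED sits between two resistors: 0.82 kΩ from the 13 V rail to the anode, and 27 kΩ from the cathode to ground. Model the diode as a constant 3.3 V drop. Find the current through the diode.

I ≈ 0.35 mA

The two resistors are in series with the diode, so KVL gives 13 = I·0.82 + 3.3 + I·27.
I = (13 − 3.3) / (0.82 + 27) kΩ = 9.7 / 27.8 = 0.349 mA.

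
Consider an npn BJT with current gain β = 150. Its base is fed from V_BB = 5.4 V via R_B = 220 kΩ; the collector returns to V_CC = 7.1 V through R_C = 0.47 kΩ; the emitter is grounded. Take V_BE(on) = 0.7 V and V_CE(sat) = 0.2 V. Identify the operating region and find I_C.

Assume active. Base-emitter loop: I_B = (V_BB − V_BE)/R_B = (5.4 − 0.7)/220 = 0.0214 mA.
I_C = β·I_B = 150×0.0214 = 3.2 mA.
V_CE = V_CC − I_C·R_C = 7.1 − 3.2×0.47 = 5.59 V > V_CE(sat), so the active-region assumption holds.

active; I_C ≈ 3.2 mA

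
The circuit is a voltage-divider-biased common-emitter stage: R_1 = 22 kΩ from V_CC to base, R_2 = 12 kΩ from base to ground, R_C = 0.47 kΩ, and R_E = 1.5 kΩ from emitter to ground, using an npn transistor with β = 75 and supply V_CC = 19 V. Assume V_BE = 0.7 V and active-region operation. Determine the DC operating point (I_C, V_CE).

Thevenize the base divider: V_Th = V_CC·R_2/(R_1+R_2) = 19×12/34 = 6.71 V, R_Th = R_1‖R_2 = 7.76 kΩ.
Base-emitter loop: V_Th = I_B·R_Th + V_BE + (β+1)I_B·R_E, so I_B = (6.71 − 0.7) / (7.76 + 76×1.5) = 0.0493 mA.
I_C = β·I_B = 75×0.0493 = 3.7 mA, and I_E = (β+1)I_B = 3.75 mA.
V_CE = V_CC − I_C·R_C − I_E·R_E = 19 − 3.7×0.47 − 3.75×1.5 = 11.6 V.
V_CE = 11.6 V > 0.2 V confirms active-region operation.

I_C ≈ 3.7 mA, V_CE ≈ 12 V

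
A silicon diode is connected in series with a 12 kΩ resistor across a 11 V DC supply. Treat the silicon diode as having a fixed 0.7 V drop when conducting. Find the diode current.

KVL around the loop: 11 = V_D + I·R = 0.7 + I × 12 kΩ.
So I = (11 − 0.7) / 12 kΩ = 10.3 / 12 = 0.858 mA.

I ≈ 0.86 mA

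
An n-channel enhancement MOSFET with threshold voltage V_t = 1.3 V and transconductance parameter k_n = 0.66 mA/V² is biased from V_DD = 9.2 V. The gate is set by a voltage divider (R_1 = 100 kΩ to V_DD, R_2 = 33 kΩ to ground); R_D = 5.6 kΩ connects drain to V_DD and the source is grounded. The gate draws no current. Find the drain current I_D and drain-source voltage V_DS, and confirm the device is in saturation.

V_G = V_DD·R_2/(R_1+R_2) = 9.2×33/133 = 2.28 V. With the source grounded, V_GS = V_G = 2.28 V.
Assume saturation: I_D = (k_n/2)(V_GS − V_t)² = (0.66/2)×(2.28 − 1.3)² = 0.33×0.983² = 0.319 mA.
V_DS = V_DD − I_D·R_D = 9.2 − 0.319×5.6 = 7.42 V.
Saturation requires V_DS ≥ V_GS − V_t = 0.983 V; 7.42 ≥ 0.983 ✓.

I_D ≈ 0.32 mA, V_DS ≈ 7.4 V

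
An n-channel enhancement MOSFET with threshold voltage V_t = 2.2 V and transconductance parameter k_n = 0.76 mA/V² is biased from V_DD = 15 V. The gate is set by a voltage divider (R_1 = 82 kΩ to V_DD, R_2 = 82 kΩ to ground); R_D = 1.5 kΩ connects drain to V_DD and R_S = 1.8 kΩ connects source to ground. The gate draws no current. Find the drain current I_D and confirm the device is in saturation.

V_G = V_DD·R_2/(R_1+R_2) = 15×82/164 = 7.5 V.
Assume saturation: I_D = (k_n/2)(V_GS − V_t)² with V_GS = V_G − I_D·R_S = 7.5 − 1.8·I_D.
Substituting gives 1.23·I_D² − 8.25·I_D + 10.7 = 0, with roots I_D = 1.75 or 4.95 mA.
The root I_D = 4.95 mA gives V_GS = -1.41 V ≤ V_t, so take I_D = 1.75 mA.
Then V_GS = 4.35 V and V_DS = V_DD − I_D(R_D+R_S) = 15 − 1.75×3.3 = 9.22 V.
Saturation requires V_DS ≥ V_GS − V_t = 2.15 V; 9.22 ≥ 2.15 ✓.

I_D ≈ 1.8 mA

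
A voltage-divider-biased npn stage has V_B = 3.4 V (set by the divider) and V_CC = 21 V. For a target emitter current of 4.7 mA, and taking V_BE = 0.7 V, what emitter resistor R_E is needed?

R_E ≈ 0.57 kΩ

V_E = V_B − V_BE = 3.4 − 0.7 = 2.7 V.
R_E = V_E / I_E = 2.7 / 4.7 = 0.574 kΩ.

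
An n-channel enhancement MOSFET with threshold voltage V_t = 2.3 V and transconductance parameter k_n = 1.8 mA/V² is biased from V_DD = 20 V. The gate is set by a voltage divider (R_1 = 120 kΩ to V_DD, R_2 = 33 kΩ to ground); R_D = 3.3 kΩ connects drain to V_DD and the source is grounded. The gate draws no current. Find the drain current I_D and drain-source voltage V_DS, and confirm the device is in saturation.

I_D ≈ 3.6 mA, V_DS ≈ 8 V

V_G = V_DD·R_2/(R_1+R_2) = 20×33/153 = 4.31 V. With the source grounded, V_GS = V_G = 4.31 V.
Assume saturation: I_D = (k_n/2)(V_GS − V_t)² = (1.8/2)×(4.31 − 2.3)² = 0.9×2.01² = 3.65 mA.
V_DS = V_DD − I_D·R_D = 20 − 3.65×3.3 = 7.96 V.
Saturation requires V_DS ≥ V_GS − V_t = 2.01 V; 7.96 ≥ 2.01 ✓.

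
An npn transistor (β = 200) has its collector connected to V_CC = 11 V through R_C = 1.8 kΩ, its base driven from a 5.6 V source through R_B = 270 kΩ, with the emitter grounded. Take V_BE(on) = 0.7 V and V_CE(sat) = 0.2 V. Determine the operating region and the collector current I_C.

Assume active. Base-emitter loop: I_B = (V_BB − V_BE)/R_B = (5.6 − 0.7)/270 = 0.0181 mA.
I_C = β·I_B = 200×0.0181 = 3.63 mA.
V_CE = V_CC − I_C·R_C = 11 − 3.63×1.8 = 4.47 V > V_CE(sat), so the active-region assumption holds.

active; I_C ≈ 3.6 mA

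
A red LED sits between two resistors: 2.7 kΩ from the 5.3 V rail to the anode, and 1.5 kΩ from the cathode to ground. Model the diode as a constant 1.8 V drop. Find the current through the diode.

The two resistors are in series with the diode, so KVL gives 5.3 = I·2.7 + 1.8 + I·1.5.
I = (5.3 − 1.8) / (2.7 + 1.5) kΩ = 3.5 / 4.2 = 0.833 mA.

I ≈ 0.83 mA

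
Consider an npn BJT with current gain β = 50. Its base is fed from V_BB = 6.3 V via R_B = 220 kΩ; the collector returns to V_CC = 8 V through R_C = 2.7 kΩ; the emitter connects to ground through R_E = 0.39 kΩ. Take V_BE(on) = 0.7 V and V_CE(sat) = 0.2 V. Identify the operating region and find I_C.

Assume active. Base-emitter loop: I_B = (V_BB − V_BE)/(R_B + (β+1)R_E) = (6.3 − 0.7)/(220 + 51×0.39) = 0.0233 mA.
I_C = β·I_B = 50×0.0233 = 1.17 mA.
V_CE = V_CC − I_C·R_C − I_E·R_E = 8 − 1.17×2.7 − 1.19×0.39 = 4.38 V > V_CE(sat), so the active-region assumption holds.

active; I_C ≈ 1.2 mA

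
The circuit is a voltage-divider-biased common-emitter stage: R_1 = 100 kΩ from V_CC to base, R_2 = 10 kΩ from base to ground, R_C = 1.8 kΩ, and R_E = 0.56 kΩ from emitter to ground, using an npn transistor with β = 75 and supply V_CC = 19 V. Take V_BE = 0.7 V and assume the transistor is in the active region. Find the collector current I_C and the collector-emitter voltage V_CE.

Thevenize the base divider: V_Th = V_CC·R_2/(R_1+R_2) = 19×10/110 = 1.73 V, R_Th = R_1‖R_2 = 9.09 kΩ.
Base-emitter loop: V_Th = I_B·R_Th + V_BE + (β+1)I_B·R_E, so I_B = (1.73 − 0.7) / (9.09 + 76×0.56) = 0.0199 mA.
I_C = β·I_B = 75×0.0199 = 1.49 mA, and I_E = (β+1)I_B = 1.51 mA.
V_CE = V_CC − I_C·R_C − I_E·R_E = 19 − 1.49×1.8 − 1.51×0.56 = 15.5 V.
V_CE = 15.5 V > 0.2 V confirms active-region operation.

I_C ≈ 1.5 mA, V_CE ≈ 15 V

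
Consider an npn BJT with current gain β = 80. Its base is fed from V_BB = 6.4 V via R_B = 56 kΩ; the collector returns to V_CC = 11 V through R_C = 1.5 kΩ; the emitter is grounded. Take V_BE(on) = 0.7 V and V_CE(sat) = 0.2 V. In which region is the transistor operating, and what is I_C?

Assume active: I_B = (6.4 − 0.7)/56 = 0.102 mA, giving I_C = β·I_B = 8.14 mA.
But then V_CE = 11 − 8.14×1.5 = -1.21 V < V_CE(sat) = 0.2 V — impossible in the active region.
So the transistor is saturated. With V_CE = 0.2 V, I_C = (V_CC − 0.2)/R_C = 10.8/1.5 = 7.2 mA.
Check: β·I_B = 8.14 mA > I_C = 7.2 mA, confirming saturation.

saturation; I_C ≈ 7.2 mA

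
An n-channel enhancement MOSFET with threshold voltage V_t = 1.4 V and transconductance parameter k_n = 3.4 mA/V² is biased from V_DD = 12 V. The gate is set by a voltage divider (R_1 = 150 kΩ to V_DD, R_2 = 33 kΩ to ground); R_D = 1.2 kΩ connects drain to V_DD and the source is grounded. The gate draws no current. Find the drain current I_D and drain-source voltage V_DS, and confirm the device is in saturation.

I_D ≈ 0.99 mA, V_DS ≈ 11 V

V_G = V_DD·R_2/(R_1+R_2) = 12×33/183 = 2.16 V. With the source grounded, V_GS = V_G = 2.16 V.
Assume saturation: I_D = (k_n/2)(V_GS − V_t)² = (3.4/2)×(2.16 − 1.4)² = 1.7×0.764² = 0.992 mA.
V_DS = V_DD − I_D·R_D = 12 − 0.992×1.2 = 10.8 V.
Saturation requires V_DS ≥ V_GS − V_t = 0.764 V; 10.8 ≥ 0.764 ✓.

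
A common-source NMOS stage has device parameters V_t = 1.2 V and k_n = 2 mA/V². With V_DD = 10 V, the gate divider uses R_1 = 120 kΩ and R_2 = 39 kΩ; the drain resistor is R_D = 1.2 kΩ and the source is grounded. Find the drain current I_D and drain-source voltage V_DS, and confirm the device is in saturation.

I_D ≈ 1.6 mA, V_DS ≈ 8.1 V

V_G = V_DD·R_2/(R_1+R_2) = 10×39/159 = 2.45 V. With the source grounded, V_GS = V_G = 2.45 V.
Assume saturation: I_D = (k_n/2)(V_GS − V_t)² = (2/2)×(2.45 − 1.2)² = 1×1.25² = 1.57 mA.
V_DS = V_DD − I_D·R_D = 10 − 1.57×1.2 = 8.12 V.
Saturation requires V_DS ≥ V_GS − V_t = 1.25 V; 8.12 ≥ 1.25 ✓.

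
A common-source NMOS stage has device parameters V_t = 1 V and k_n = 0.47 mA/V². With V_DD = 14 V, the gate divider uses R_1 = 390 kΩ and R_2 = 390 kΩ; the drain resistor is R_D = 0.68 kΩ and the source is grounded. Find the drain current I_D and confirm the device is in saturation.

V_G = V_DD·R_2/(R_1+R_2) = 14×390/780 = 7 V. With the source grounded, V_GS = V_G = 7 V.
Assume saturation: I_D = (k_n/2)(V_GS − V_t)² = (0.47/2)×(7 − 1)² = 0.235×6² = 8.46 mA.
V_DS = V_DD − I_D·R_D = 14 − 8.46×0.68 = 8.25 V.
Saturation requires V_DS ≥ V_GS − V_t = 6 V; 8.25 ≥ 6 ✓.

I_D ≈ 8.5 mA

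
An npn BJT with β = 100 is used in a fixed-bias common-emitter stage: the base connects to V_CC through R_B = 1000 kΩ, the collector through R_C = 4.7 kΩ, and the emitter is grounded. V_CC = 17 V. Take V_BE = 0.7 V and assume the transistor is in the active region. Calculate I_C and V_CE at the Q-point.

Base loop: V_CC = I_B·R_B + V_BE, so I_B = (17 − 0.7)/1000 kΩ = 0.0163 mA.
In the active region I_C = β·I_B = 100 × 0.0163 = 1.63 mA.
Collector loop: V_CE = V_CC − I_C·R_C = 17 − 1.63×4.7 = 9.34 V.
Since V_CE = 9.34 V > V_CE(sat) ≈ 0.2 V, the transistor is in the active region as assumed.

I_C ≈ 1.6 mA, V_CE ≈ 9.3 V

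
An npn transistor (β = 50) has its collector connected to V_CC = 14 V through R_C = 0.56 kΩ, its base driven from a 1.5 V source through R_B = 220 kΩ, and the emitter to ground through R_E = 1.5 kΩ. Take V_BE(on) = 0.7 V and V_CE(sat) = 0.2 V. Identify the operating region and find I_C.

Assume active. Base-emitter loop: I_B = (V_BB − V_BE)/(R_B + (β+1)R_E) = (1.5 − 0.7)/(220 + 51×1.5) = 0.0027 mA.
I_C = β·I_B = 50×0.0027 = 0.135 mA.
V_CE = V_CC − I_C·R_C − I_E·R_E = 14 − 0.135×0.56 − 0.138×1.5 = 13.7 V > V_CE(sat), so the active-region assumption holds.

active; I_C ≈ 0.13 mA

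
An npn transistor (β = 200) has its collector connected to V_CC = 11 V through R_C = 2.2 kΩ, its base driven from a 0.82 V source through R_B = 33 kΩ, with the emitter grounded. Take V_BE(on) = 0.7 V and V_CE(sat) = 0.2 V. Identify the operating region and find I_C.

Assume active. Base-emitter loop: I_B = (V_BB − V_BE)/R_B = (0.82 − 0.7)/33 = 0.00364 mA.
I_C = β·I_B = 200×0.00364 = 0.727 mA.
V_CE = V_CC − I_C·R_C = 11 − 0.727×2.2 = 9.4 V > V_CE(sat), so the active-region assumption holds.

active; I_C ≈ 0.73 mA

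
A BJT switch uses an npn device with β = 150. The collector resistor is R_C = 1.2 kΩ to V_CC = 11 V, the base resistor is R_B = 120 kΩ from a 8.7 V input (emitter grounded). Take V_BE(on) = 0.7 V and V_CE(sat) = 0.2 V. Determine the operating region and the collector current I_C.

Assume active: I_B = (8.7 − 0.7)/120 = 0.0667 mA, giving I_C = β·I_B = 10 mA.
But then V_CE = 11 − 10×1.2 = -1 V < V_CE(sat) = 0.2 V — impossible in the active region.
So the transistor is saturated. With V_CE = 0.2 V, I_C = (V_CC − 0.2)/R_C = 10.8/1.2 = 9 mA.
Check: β·I_B = 10 mA > I_C = 9 mA, confirming saturation.

saturation; I_C ≈ 9 mA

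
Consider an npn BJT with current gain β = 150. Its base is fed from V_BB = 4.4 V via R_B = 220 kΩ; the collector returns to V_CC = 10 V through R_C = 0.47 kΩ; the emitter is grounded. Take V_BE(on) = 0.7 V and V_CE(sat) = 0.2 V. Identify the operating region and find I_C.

Assume active. Base-emitter loop: I_B = (V_BB − V_BE)/R_B = (4.4 − 0.7)/220 = 0.0168 mA.
I_C = β·I_B = 150×0.0168 = 2.52 mA.
V_CE = V_CC − I_C·R_C = 10 − 2.52×0.47 = 8.81 V > V_CE(sat), so the active-region assumption holds.

active; I_C ≈ 2.5 mA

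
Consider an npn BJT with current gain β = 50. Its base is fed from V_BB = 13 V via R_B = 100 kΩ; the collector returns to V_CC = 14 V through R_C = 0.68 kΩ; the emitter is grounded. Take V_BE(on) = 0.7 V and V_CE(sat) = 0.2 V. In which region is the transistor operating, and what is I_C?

active; I_C ≈ 6.2 mA

Assume active. Base-emitter loop: I_B = (V_BB − V_BE)/R_B = (13 − 0.7)/100 = 0.123 mA.
I_C = β·I_B = 50×0.123 = 6.15 mA.
V_CE = V_CC − I_C·R_C = 14 − 6.15×0.68 = 9.82 V > V_CE(sat), so the active-region assumption holds.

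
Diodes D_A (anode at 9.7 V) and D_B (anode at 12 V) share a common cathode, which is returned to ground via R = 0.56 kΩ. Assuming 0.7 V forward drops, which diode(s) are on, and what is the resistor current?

Assume both conduct. Then node N would need to be at both 9.7−0.7 = 9 V and 12−0.7 = 11.3 V, which is impossible.
Assume only D_B conducts: V_N = 12 − 0.7 = 11.3 V, so I_R = 11.3/0.56 = 20.2 mA.
Check D_A: its anode-to-cathode voltage is 9.7 − 11.3 = -1.6 V < 0.7 V, so it is off. The assumption is consistent.

Only D_B conducts; I_R ≈ 20 mA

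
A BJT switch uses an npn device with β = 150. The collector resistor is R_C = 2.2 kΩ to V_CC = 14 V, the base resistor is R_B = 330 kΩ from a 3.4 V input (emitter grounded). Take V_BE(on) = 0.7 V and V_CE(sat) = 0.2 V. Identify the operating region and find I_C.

active; I_C ≈ 1.2 mA

Assume active. Base-emitter loop: I_B = (V_BB − V_BE)/R_B = (3.4 − 0.7)/330 = 0.00818 mA.
I_C = β·I_B = 150×0.00818 = 1.23 mA.
V_CE = V_CC − I_C·R_C = 14 − 1.23×2.2 = 11.3 V > V_CE(sat), so the active-region assumption holds.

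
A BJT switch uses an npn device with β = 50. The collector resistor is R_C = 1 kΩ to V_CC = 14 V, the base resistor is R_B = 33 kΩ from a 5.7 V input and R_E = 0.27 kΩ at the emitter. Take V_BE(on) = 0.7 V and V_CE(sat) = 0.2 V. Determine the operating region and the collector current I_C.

Assume active. Base-emitter loop: I_B = (V_BB − V_BE)/(R_B + (β+1)R_E) = (5.7 − 0.7)/(33 + 51×0.27) = 0.107 mA.
I_C = β·I_B = 50×0.107 = 5.35 mA.
V_CE = V_CC − I_C·R_C − I_E·R_E = 14 − 5.35×1 − 5.45×0.27 = 7.18 V > V_CE(sat), so the active-region assumption holds.

active; I_C ≈ 5.3 mA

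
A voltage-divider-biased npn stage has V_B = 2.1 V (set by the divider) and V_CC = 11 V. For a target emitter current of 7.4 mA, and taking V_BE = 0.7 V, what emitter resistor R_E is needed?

V_E = V_B − V_BE = 2.1 − 0.7 = 1.4 V.
R_E = V_E / I_E = 1.4 / 7.4 = 0.189 kΩ.

R_E ≈ 0.19 kΩ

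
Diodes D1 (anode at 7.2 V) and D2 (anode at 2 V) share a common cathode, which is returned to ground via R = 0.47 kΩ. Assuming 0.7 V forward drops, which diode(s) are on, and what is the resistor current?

Only D1 conducts; I_R ≈ 14 mA

Assume both conduct. Then node N would need to be at both 7.2−0.7 = 6.5 V and 2−0.7 = 1.3 V, which is impossible.
Assume only D1 conducts: V_N = 7.2 − 0.7 = 6.5 V, so I_R = 6.5/0.47 = 13.8 mA.
Check D2: its anode-to-cathode voltage is 2 − 6.5 = -4.5 V < 0.7 V, so it is off. The assumption is consistent.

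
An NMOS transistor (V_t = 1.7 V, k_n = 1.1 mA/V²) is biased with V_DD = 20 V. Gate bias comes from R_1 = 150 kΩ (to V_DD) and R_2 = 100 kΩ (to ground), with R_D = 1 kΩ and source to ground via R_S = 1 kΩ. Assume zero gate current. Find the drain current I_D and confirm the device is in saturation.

V_G = V_DD·R_2/(R_1+R_2) = 20×100/250 = 8 V.
Assume saturation: I_D = (k_n/2)(V_GS − V_t)² with V_GS = V_G − I_D·R_S = 8 − 1·I_D.
Substituting gives 0.55·I_D² − 7.93·I_D + 21.8 = 0, with roots I_D = 3.7 or 10.7 mA.
The root I_D = 10.7 mA gives V_GS = -2.71 V ≤ V_t, so take I_D = 3.7 mA.
Then V_GS = 4.3 V and V_DS = V_DD − I_D(R_D+R_S) = 20 − 3.7×2 = 12.6 V.
Saturation requires V_DS ≥ V_GS − V_t = 2.6 V; 12.6 ≥ 2.6 ✓.

I_D ≈ 3.7 mA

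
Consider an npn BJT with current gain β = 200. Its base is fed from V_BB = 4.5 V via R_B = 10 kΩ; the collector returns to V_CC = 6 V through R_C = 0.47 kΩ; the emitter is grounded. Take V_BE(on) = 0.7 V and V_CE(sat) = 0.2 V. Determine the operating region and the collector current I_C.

Assume active: I_B = (4.5 − 0.7)/10 = 0.38 mA, giving I_C = β·I_B = 76 mA.
But then V_CE = 6 − 76×0.47 = -29.7 V < V_CE(sat) = 0.2 V — impossible in the active region.
So the transistor is saturated. With V_CE = 0.2 V, I_C = (V_CC − 0.2)/R_C = 5.8/0.47 = 12.3 mA.
Check: β·I_B = 76 mA > I_C = 12.3 mA, confirming saturation.

saturation; I_C ≈ 12 mA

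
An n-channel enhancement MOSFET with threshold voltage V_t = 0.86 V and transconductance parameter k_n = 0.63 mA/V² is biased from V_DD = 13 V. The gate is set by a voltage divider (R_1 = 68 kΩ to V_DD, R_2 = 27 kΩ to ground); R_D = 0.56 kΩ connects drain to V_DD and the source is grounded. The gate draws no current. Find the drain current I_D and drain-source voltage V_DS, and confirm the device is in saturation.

I_D ≈ 2.5 mA, V_DS ≈ 12 V

V_G = V_DD·R_2/(R_1+R_2) = 13×27/95 = 3.69 V. With the source grounded, V_GS = V_G = 3.69 V.
Assume saturation: I_D = (k_n/2)(V_GS − V_t)² = (0.63/2)×(3.69 − 0.86)² = 0.315×2.83² = 2.53 mA.
V_DS = V_DD − I_D·R_D = 13 − 2.53×0.56 = 11.6 V.
Saturation requires V_DS ≥ V_GS − V_t = 2.83 V; 11.6 ≥ 2.83 ✓.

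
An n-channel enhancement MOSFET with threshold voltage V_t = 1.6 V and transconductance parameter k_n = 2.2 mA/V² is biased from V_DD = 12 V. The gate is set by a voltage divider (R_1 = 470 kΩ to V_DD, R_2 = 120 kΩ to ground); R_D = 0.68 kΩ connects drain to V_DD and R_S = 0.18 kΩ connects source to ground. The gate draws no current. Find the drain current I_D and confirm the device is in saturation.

I_D ≈ 0.59 mA

V_G = V_DD·R_2/(R_1+R_2) = 12×120/590 = 2.44 V.
Assume saturation: I_D = (k_n/2)(V_GS − V_t)² with V_GS = V_G − I_D·R_S = 2.44 − 0.18·I_D.
Substituting gives 0.0356·I_D² − 1.33·I_D + 0.777 = 0, with roots I_D = 0.593 or 36.8 mA.
The root I_D = 36.8 mA gives V_GS = -4.18 V ≤ V_t, so take I_D = 0.593 mA.
Then V_GS = 2.33 V and V_DS = V_DD − I_D(R_D+R_S) = 12 − 0.593×0.86 = 11.5 V.
Saturation requires V_DS ≥ V_GS − V_t = 0.734 V; 11.5 ≥ 0.734 ✓.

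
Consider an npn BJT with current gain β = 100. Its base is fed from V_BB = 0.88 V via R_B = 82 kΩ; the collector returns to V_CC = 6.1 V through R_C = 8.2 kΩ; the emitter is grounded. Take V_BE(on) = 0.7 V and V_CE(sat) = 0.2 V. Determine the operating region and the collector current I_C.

active; I_C ≈ 0.22 mA

Assume active. Base-emitter loop: I_B = (V_BB − V_BE)/R_B = (0.88 − 0.7)/82 = 0.0022 mA.
I_C = β·I_B = 100×0.0022 = 0.22 mA.
V_CE = V_CC − I_C·R_C = 6.1 − 0.22×8.2 = 4.3 V > V_CE(sat), so the active-region assumption holds.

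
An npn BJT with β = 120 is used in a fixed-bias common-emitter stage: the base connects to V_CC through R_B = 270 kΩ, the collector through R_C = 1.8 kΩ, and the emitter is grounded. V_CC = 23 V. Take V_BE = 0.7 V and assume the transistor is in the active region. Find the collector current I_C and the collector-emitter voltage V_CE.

Base loop: V_CC = I_B·R_B + V_BE, so I_B = (23 − 0.7)/270 kΩ = 0.0826 mA.
In the active region I_C = β·I_B = 120 × 0.0826 = 9.91 mA.
Collector loop: V_CE = V_CC − I_C·R_C = 23 − 9.91×1.8 = 5.16 V.
Since V_CE = 5.16 V > V_CE(sat) ≈ 0.2 V, the transistor is in the active region as assumed.

I_C ≈ 9.9 mA, V_CE ≈ 5.2 V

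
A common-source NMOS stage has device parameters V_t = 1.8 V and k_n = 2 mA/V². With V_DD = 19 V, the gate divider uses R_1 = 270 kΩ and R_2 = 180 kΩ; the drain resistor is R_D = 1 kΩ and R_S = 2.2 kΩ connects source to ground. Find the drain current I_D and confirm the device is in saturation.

I_D ≈ 2 mA

V_G = V_DD·R_2/(R_1+R_2) = 19×180/450 = 7.6 V.
Assume saturation: I_D = (k_n/2)(V_GS − V_t)² with V_GS = V_G − I_D·R_S = 7.6 − 2.2·I_D.
Substituting gives 4.84·I_D² − 26.5·I_D + 33.6 = 0, with roots I_D = 1.99 or 3.48 mA.
The root I_D = 3.48 mA gives V_GS = -0.0668 V ≤ V_t, so take I_D = 1.99 mA.
Then V_GS = 3.21 V and V_DS = V_DD − I_D(R_D+R_S) = 19 − 1.99×3.2 = 12.6 V.
Saturation requires V_DS ≥ V_GS − V_t = 1.41 V; 12.6 ≥ 1.41 ✓.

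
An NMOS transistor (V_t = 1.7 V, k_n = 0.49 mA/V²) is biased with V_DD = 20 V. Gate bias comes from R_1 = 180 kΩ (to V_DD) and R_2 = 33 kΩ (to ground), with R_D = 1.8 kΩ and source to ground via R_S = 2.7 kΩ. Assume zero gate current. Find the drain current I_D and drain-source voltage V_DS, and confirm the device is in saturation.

V_G = V_DD·R_2/(R_1+R_2) = 20×33/213 = 3.1 V.
Assume saturation: I_D = (k_n/2)(V_GS − V_t)² with V_GS = V_G − I_D·R_S = 3.1 − 2.7·I_D.
Substituting gives 1.79·I_D² − 2.85·I_D + 0.479 = 0, with roots I_D = 0.191 or 1.4 mA.
The root I_D = 1.4 mA gives V_GS = -0.695 V ≤ V_t, so take I_D = 0.191 mA.
Then V_GS = 2.58 V and V_DS = V_DD − I_D(R_D+R_S) = 20 − 0.191×4.5 = 19.1 V.
Saturation requires V_DS ≥ V_GS − V_t = 0.883 V; 19.1 ≥ 0.883 ✓.

I_D ≈ 0.19 mA, V_DS ≈ 19 V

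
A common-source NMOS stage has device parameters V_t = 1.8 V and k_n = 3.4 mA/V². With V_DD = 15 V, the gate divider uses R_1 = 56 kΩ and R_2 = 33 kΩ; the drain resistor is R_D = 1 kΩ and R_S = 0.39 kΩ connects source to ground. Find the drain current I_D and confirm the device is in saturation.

V_G = V_DD·R_2/(R_1+R_2) = 15×33/89 = 5.56 V.
Assume saturation: I_D = (k_n/2)(V_GS − V_t)² with V_GS = V_G − I_D·R_S = 5.56 − 0.39·I_D.
Substituting gives 0.259·I_D² − 5.99·I_D + 24.1 = 0, with roots I_D = 5.17 or 18 mA.
The root I_D = 18 mA gives V_GS = -1.45 V ≤ V_t, so take I_D = 5.17 mA.
Then V_GS = 3.54 V and V_DS = V_DD − I_D(R_D+R_S) = 15 − 5.17×1.39 = 7.81 V.
Saturation requires V_DS ≥ V_GS − V_t = 1.74 V; 7.81 ≥ 1.74 ✓.

I_D ≈ 5.2 mA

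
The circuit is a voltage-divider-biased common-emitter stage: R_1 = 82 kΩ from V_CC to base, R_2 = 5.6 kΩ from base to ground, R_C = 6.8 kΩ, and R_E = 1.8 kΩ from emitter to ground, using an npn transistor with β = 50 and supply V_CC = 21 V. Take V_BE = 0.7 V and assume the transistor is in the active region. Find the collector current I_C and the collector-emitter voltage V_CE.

Thevenize the base divider: V_Th = V_CC·R_2/(R_1+R_2) = 21×5.6/87.6 = 1.34 V, R_Th = R_1‖R_2 = 5.24 kΩ.
Base-emitter loop: V_Th = I_B·R_Th + V_BE + (β+1)I_B·R_E, so I_B = (1.34 − 0.7) / (5.24 + 51×1.8) = 0.00662 mA.
I_C = β·I_B = 50×0.00662 = 0.331 mA, and I_E = (β+1)I_B = 0.338 mA.
V_CE = V_CC − I_C·R_C − I_E·R_E = 21 − 0.331×6.8 − 0.338×1.8 = 18.1 V.
V_CE = 18.1 V > 0.2 V confirms active-region operation.

I_C ≈ 0.33 mA, V_CE ≈ 18 V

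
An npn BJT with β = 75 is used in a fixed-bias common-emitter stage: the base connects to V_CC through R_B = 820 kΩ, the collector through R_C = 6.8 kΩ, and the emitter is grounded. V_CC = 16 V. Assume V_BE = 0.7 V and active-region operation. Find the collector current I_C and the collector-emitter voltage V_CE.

Base loop: V_CC = I_B·R_B + V_BE, so I_B = (16 − 0.7)/820 kΩ = 0.0187 mA.
In the active region I_C = β·I_B = 75 × 0.0187 = 1.4 mA.
Collector loop: V_CE = V_CC − I_C·R_C = 16 − 1.4×6.8 = 6.48 V.
Since V_CE = 6.48 V > V_CE(sat) ≈ 0.2 V, the transistor is in the active region as assumed.

I_C ≈ 1.4 mA, V_CE ≈ 6.5 V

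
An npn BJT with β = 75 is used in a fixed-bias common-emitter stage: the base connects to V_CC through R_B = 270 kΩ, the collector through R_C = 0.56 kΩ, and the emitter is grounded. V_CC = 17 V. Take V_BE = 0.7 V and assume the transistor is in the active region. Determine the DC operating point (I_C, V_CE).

Base loop: V_CC = I_B·R_B + V_BE, so I_B = (17 − 0.7)/270 kΩ = 0.0604 mA.
In the active region I_C = β·I_B = 75 × 0.0604 = 4.53 mA.
Collector loop: V_CE = V_CC − I_C·R_C = 17 − 4.53×0.56 = 14.5 V.
Since V_CE = 14.5 V > V_CE(sat) ≈ 0.2 V, the transistor is in the active region as assumed.

I_C ≈ 4.5 mA, V_CE ≈ 14 V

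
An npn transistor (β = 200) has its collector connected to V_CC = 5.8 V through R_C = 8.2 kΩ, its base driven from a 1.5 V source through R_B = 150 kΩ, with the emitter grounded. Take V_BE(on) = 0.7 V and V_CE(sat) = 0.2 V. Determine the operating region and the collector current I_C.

saturation; I_C ≈ 0.68 mA

Assume active: I_B = (1.5 − 0.7)/150 = 0.00533 mA, giving I_C = β·I_B = 1.07 mA.
But then V_CE = 5.8 − 1.07×8.2 = -2.95 V < V_CE(sat) = 0.2 V — impossible in the active region.
So the transistor is saturated. With V_CE = 0.2 V, I_C = (V_CC − 0.2)/R_C = 5.6/8.2 = 0.683 mA.
Check: β·I_B = 1.07 mA > I_C = 0.683 mA, confirming saturation.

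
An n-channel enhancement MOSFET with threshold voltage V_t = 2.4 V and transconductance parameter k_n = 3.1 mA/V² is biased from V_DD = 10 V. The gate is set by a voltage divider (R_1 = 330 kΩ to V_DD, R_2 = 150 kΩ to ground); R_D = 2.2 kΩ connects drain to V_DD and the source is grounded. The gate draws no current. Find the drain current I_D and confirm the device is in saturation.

I_D ≈ 0.81 mA

V_G = V_DD·R_2/(R_1+R_2) = 10×150/480 = 3.12 V. With the source grounded, V_GS = V_G = 3.12 V.
Assume saturation: I_D = (k_n/2)(V_GS − V_t)² = (3.1/2)×(3.12 − 2.4)² = 1.55×0.725² = 0.815 mA.
V_DS = V_DD − I_D·R_D = 10 − 0.815×2.2 = 8.21 V.
Saturation requires V_DS ≥ V_GS − V_t = 0.725 V; 8.21 ≥ 0.725 ✓.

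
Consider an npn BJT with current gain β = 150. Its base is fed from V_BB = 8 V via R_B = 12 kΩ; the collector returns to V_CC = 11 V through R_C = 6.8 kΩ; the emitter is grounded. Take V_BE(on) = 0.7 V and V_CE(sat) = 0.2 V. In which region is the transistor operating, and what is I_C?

saturation; I_C ≈ 1.6 mA

Assume active: I_B = (8 − 0.7)/12 = 0.608 mA, giving I_C = β·I_B = 91.2 mA.
But then V_CE = 11 − 91.2×6.8 = -609 V < V_CE(sat) = 0.2 V — impossible in the active region.
So the transistor is saturated. With V_CE = 0.2 V, I_C = (V_CC − 0.2)/R_C = 10.8/6.8 = 1.59 mA.
Check: β·I_B = 91.2 mA > I_C = 1.59 mA, confirming saturation.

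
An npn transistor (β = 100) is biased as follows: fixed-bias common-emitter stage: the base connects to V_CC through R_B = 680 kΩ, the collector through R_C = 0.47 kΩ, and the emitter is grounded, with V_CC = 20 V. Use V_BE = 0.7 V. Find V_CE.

V_CE ≈ 19 V

Base loop: V_CC = I_B·R_B + V_BE, so I_B = (20 − 0.7)/680 kΩ = 0.0284 mA.
In the active region I_C = β·I_B = 100 × 0.0284 = 2.84 mA.
Collector loop: V_CE = V_CC − I_C·R_C = 20 − 2.84×0.47 = 18.7 V.
Since V_CE = 18.7 V > V_CE(sat) ≈ 0.2 V, the transistor is in the active region as assumed.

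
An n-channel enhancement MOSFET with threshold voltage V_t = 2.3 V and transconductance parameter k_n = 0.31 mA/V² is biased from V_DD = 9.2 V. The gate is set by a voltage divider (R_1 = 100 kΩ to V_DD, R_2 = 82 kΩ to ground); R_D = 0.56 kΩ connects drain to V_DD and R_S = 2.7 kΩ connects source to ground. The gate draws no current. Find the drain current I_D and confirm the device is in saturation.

I_D ≈ 0.23 mA

V_G = V_DD·R_2/(R_1+R_2) = 9.2×82/182 = 4.15 V.
Assume saturation: I_D = (k_n/2)(V_GS − V_t)² with V_GS = V_G − I_D·R_S = 4.15 − 2.7·I_D.
Substituting gives 1.13·I_D² − 2.54·I_D + 0.528 = 0, with roots I_D = 0.231 or 2.02 mA.
The root I_D = 2.02 mA gives V_GS = -1.31 V ≤ V_t, so take I_D = 0.231 mA.
Then V_GS = 3.52 V and V_DS = V_DD − I_D(R_D+R_S) = 9.2 − 0.231×3.26 = 8.45 V.
Saturation requires V_DS ≥ V_GS − V_t = 1.22 V; 8.45 ≥ 1.22 ✓.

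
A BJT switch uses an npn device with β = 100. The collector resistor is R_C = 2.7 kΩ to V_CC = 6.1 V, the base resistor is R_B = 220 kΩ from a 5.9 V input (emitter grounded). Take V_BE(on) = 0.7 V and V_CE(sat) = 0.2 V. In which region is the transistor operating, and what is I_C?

Assume active: I_B = (5.9 − 0.7)/220 = 0.0236 mA, giving I_C = β·I_B = 2.36 mA.
But then V_CE = 6.1 − 2.36×2.7 = -0.282 V < V_CE(sat) = 0.2 V — impossible in the active region.
So the transistor is saturated. With V_CE = 0.2 V, I_C = (V_CC − 0.2)/R_C = 5.9/2.7 = 2.19 mA.
Check: β·I_B = 2.36 mA > I_C = 2.19 mA, confirming saturation.

saturation; I_C ≈ 2.2 mA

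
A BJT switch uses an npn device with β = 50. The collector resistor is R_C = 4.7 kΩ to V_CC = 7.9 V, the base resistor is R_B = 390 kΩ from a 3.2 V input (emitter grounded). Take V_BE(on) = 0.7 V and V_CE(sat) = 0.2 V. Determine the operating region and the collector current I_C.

Assume active. Base-emitter loop: I_B = (V_BB − V_BE)/R_B = (3.2 − 0.7)/390 = 0.00641 mA.
I_C = β·I_B = 50×0.00641 = 0.321 mA.
V_CE = V_CC − I_C·R_C = 7.9 − 0.321×4.7 = 6.39 V > V_CE(sat), so the active-region assumption holds.

active; I_C ≈ 0.32 mA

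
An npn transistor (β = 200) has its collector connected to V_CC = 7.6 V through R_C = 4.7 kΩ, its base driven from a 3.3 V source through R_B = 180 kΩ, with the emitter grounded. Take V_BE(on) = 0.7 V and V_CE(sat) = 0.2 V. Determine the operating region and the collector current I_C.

saturation; I_C ≈ 1.6 mA

Assume active: I_B = (3.3 − 0.7)/180 = 0.0144 mA, giving I_C = β·I_B = 2.89 mA.
But then V_CE = 7.6 − 2.89×4.7 = -5.98 V < V_CE(sat) = 0.2 V — impossible in the active region.
So the transistor is saturated. With V_CE = 0.2 V, I_C = (V_CC − 0.2)/R_C = 7.4/4.7 = 1.57 mA.
Check: β·I_B = 2.89 mA > I_C = 1.57 mA, confirming saturation.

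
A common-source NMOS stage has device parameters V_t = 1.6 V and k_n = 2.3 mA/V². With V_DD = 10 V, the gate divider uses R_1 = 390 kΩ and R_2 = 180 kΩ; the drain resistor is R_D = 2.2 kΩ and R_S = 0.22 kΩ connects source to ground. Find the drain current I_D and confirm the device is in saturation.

I_D ≈ 1.6 mA

V_G = V_DD·R_2/(R_1+R_2) = 10×180/570 = 3.16 V.
Assume saturation: I_D = (k_n/2)(V_GS − V_t)² with V_GS = V_G − I_D·R_S = 3.16 − 0.22·I_D.
Substituting gives 0.0557·I_D² − 1.79·I_D + 2.79 = 0, with roots I_D = 1.64 or 30.5 mA.
The root I_D = 30.5 mA gives V_GS = -3.55 V ≤ V_t, so take I_D = 1.64 mA.
Then V_GS = 2.8 V and V_DS = V_DD − I_D(R_D+R_S) = 10 − 1.64×2.42 = 6.02 V.
Saturation requires V_DS ≥ V_GS − V_t = 1.2 V; 6.02 ≥ 1.2 ✓.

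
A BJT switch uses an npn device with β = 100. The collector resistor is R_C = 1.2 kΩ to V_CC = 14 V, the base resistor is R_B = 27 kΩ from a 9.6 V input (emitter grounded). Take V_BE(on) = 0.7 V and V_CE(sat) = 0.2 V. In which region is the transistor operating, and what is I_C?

saturation; I_C ≈ 12 mA

Assume active: I_B = (9.6 − 0.7)/27 = 0.33 mA, giving I_C = β·I_B = 33 mA.
But then V_CE = 14 − 33×1.2 = -25.6 V < V_CE(sat) = 0.2 V — impossible in the active region.
So the transistor is saturated. With V_CE = 0.2 V, I_C = (V_CC − 0.2)/R_C = 13.8/1.2 = 11.5 mA.
Check: β·I_B = 33 mA > I_C = 11.5 mA, confirming saturation.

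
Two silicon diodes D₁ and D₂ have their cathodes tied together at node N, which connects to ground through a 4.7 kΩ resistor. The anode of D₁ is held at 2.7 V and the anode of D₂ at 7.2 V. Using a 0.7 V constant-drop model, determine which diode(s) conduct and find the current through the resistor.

Assume both conduct. Then node N would need to be at both 2.7−0.7 = 2 V and 7.2−0.7 = 6.5 V, which is impossible.
Assume only D₂ conducts: V_N = 7.2 − 0.7 = 6.5 V, so I_R = 6.5/4.7 = 1.38 mA.
Check D₁: its anode-to-cathode voltage is 2.7 − 6.5 = -3.8 V < 0.7 V, so it is off. The assumption is consistent.

Only D₂ conducts; I_R ≈ 1.4 mA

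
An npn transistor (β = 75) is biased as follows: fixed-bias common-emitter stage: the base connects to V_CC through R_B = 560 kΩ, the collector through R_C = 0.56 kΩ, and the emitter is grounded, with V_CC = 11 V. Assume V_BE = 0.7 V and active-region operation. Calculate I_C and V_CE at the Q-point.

Base loop: V_CC = I_B·R_B + V_BE, so I_B = (11 − 0.7)/560 kΩ = 0.0184 mA.
In the active region I_C = β·I_B = 75 × 0.0184 = 1.38 mA.
Collector loop: V_CE = V_CC − I_C·R_C = 11 − 1.38×0.56 = 10.2 V.
Since V_CE = 10.2 V > V_CE(sat) ≈ 0.2 V, the transistor is in the active region as assumed.

I_C ≈ 1.4 mA, V_CE ≈ 10 V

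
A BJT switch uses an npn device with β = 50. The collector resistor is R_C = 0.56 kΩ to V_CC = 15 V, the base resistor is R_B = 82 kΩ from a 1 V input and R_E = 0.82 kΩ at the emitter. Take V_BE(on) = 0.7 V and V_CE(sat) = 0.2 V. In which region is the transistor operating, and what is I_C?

Assume active. Base-emitter loop: I_B = (V_BB − V_BE)/(R_B + (β+1)R_E) = (1 − 0.7)/(82 + 51×0.82) = 0.00242 mA.
I_C = β·I_B = 50×0.00242 = 0.121 mA.
V_CE = V_CC − I_C·R_C − I_E·R_E = 15 − 0.121×0.56 − 0.124×0.82 = 14.8 V > V_CE(sat), so the active-region assumption holds.

active; I_C ≈ 0.12 mA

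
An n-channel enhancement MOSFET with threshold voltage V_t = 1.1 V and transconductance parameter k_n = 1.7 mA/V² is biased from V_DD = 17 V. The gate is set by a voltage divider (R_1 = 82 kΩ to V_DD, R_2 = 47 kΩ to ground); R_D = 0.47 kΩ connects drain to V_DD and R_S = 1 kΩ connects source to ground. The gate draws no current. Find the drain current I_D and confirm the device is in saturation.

V_G = V_DD·R_2/(R_1+R_2) = 17×47/129 = 6.19 V.
Assume saturation: I_D = (k_n/2)(V_GS − V_t)² with V_GS = V_G − I_D·R_S = 6.19 − 1·I_D.
Substituting gives 0.85·I_D² − 9.66·I_D + 22.1 = 0, with roots I_D = 3.16 or 8.2 mA.
The root I_D = 8.2 mA gives V_GS = -2.01 V ≤ V_t, so take I_D = 3.16 mA.
Then V_GS = 3.03 V and V_DS = V_DD − I_D(R_D+R_S) = 17 − 3.16×1.47 = 12.3 V.
Saturation requires V_DS ≥ V_GS − V_t = 1.93 V; 12.3 ≥ 1.93 ✓.

I_D ≈ 3.2 mA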